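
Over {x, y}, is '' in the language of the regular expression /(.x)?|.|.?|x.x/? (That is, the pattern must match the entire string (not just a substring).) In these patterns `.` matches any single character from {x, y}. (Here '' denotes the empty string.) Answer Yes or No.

Yes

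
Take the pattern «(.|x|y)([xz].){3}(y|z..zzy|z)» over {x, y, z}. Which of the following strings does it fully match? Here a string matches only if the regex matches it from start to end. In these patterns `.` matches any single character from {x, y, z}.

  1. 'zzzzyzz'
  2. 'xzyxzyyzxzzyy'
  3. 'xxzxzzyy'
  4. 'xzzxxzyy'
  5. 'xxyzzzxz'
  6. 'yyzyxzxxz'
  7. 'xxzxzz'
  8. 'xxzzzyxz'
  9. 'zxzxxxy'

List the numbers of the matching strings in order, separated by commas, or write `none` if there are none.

3, 4, 5

1. 'zzzzyzz' → no match
2 → no match
3. 'xxzxzzyy' → match
4. 'xzzxxzyy' → match
5. 'xxyzzzxz' → match
6. 'yyzyxzxxz' → no match
7. 'xxzxzz' → no match
8. 'xxzzzyxz' → no match
9. 'zxzxxxy' → no match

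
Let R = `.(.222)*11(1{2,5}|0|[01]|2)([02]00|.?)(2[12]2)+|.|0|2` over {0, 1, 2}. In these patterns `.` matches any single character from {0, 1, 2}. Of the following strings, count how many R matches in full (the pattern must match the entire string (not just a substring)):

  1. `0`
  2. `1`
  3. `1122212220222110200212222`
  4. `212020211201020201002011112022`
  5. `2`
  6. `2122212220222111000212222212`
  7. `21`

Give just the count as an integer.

5

1 → match
2 → match
3 → match
4 → no match
5 → match
6 → match
7 → no match
Total matched: 5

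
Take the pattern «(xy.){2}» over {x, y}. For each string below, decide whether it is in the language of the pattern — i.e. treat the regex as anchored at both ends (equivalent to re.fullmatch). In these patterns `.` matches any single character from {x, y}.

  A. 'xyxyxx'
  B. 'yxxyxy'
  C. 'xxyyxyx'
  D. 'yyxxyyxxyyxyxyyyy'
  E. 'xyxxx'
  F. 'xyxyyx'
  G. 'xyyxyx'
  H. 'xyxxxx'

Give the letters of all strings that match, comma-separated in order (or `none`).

G

A → no match
B → no match — must start with 'xy'
C → no match — must start with 'xy'
D → no match — must start with 'xy'
E → no match
F → no match
G → match
H → no match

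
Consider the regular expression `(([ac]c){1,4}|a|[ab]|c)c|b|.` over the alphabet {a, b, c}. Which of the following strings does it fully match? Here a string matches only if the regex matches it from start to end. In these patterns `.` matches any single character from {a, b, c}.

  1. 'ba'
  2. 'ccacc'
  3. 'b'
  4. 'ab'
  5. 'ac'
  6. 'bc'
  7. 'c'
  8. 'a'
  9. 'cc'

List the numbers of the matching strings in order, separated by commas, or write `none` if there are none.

1 → no match
2 → match
3 → match
4 → no match
5 → match
6 → match
7 → match
8 → match
9 → match

2, 3, 5, 6, 7, 8, 9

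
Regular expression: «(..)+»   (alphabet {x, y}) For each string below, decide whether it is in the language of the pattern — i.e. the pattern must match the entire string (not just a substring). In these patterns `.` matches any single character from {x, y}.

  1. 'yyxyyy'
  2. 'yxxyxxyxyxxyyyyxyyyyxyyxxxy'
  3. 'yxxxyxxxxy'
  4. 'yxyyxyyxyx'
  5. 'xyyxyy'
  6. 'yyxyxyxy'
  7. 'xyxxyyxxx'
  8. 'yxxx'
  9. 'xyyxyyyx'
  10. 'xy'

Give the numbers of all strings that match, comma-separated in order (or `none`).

1, 3, 4, 5, 6, 8, 9, 10

1 → match
2 → no match
3 → match
4 → match
5 → match
6 → match
7 → no match
8 → match
9 → match
10 → match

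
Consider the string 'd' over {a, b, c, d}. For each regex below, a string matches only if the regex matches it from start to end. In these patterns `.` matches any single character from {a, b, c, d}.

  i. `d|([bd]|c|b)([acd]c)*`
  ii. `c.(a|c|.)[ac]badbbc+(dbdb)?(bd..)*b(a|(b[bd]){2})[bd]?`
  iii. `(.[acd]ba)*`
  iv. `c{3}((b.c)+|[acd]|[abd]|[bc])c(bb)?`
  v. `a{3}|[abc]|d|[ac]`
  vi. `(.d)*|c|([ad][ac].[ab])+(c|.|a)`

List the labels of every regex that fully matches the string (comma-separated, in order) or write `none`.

i → match
ii → no match — must start with 'c'
iii → no match
iv → no match — must start with 'c'
v → match
vi → no match

i, v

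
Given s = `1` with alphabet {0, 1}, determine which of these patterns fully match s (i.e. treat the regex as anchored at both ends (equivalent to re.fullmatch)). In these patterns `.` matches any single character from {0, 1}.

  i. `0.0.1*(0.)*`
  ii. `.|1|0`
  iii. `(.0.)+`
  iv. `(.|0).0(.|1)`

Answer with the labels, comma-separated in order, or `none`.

i → no match — must start with `0`
ii → match
iii → no match
iv → no match

ii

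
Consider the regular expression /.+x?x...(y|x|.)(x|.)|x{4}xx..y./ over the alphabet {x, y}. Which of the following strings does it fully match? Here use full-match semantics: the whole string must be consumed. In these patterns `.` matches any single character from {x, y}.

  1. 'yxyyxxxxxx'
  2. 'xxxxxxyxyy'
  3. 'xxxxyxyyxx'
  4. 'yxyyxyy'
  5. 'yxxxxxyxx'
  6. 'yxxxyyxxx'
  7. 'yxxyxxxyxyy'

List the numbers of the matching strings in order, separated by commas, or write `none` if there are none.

1, 2, 4, 5, 6, 7

1 → match
2 → match
3 → no match
4 → match
5 → match
6 → match
7 → match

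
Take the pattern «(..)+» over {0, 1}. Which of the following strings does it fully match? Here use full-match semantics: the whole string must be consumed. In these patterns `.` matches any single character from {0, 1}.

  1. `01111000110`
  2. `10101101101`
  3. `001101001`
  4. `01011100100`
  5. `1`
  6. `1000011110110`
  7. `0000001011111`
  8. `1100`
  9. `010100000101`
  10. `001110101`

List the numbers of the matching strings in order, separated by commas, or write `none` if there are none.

1. `01111000110` → no match
2. `10101101101` → no match
3. `001101001` → no match
4. `01011100100` → no match
5. `1` → no match
6 → no match
7 → no match
8. `1100` → match
9. `010100000101` → match
10. `001110101` → no match

8, 9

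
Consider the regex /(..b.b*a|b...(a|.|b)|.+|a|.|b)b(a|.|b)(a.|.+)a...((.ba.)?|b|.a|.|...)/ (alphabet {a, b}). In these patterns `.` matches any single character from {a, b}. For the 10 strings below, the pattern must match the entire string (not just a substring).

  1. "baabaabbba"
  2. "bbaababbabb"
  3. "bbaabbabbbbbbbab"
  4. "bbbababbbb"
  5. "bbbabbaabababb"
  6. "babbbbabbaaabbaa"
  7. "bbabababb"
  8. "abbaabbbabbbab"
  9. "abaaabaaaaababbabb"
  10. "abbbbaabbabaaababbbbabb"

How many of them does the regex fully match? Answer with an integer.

1. "baabaabbba" → no match
2. "bbaababbabb" → no match
3 → no match
4. "bbbababbbb" → match
5 → match
6 → match
7. "bbabababb" → match
8 → no match
9 → no match
10 → no match
Total matched: 4

4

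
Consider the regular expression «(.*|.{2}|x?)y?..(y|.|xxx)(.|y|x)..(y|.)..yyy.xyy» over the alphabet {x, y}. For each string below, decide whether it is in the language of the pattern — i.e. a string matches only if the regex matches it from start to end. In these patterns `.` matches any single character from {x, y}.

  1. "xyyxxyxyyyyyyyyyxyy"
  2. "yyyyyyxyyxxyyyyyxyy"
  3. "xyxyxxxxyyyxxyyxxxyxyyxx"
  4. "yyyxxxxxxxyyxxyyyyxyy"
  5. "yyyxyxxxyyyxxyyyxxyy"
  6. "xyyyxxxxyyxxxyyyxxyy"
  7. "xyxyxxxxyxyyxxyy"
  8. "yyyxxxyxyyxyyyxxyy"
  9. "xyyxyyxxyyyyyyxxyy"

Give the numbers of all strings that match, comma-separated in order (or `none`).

1 → match
2 → match
3 → no match — must end with "xyy"
4 → match
5 → match
6 → match
7 → no match
8 → match
9 → match

1, 2, 4, 5, 6, 8, 9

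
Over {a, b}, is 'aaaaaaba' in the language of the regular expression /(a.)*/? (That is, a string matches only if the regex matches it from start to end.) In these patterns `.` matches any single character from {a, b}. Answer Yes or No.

No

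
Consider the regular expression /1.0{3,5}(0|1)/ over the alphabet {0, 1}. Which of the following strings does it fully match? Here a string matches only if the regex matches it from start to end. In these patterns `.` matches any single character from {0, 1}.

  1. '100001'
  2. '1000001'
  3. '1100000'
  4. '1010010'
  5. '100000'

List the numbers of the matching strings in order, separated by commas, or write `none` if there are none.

1, 2, 3, 5

1 → match
2 → match
3 → match
4 → no match
5 → match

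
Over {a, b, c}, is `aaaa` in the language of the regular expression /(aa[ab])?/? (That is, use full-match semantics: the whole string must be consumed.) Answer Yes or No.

No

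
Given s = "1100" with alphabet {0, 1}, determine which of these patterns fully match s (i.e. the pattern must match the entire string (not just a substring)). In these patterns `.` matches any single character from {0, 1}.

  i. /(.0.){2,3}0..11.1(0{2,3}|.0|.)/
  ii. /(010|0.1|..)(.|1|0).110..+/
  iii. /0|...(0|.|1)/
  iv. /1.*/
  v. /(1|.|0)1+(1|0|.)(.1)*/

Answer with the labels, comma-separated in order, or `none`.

i → no match
ii → no match
iii → match
iv → match
v → no match

iii, iv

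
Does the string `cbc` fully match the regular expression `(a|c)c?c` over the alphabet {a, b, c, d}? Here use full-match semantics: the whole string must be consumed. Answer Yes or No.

No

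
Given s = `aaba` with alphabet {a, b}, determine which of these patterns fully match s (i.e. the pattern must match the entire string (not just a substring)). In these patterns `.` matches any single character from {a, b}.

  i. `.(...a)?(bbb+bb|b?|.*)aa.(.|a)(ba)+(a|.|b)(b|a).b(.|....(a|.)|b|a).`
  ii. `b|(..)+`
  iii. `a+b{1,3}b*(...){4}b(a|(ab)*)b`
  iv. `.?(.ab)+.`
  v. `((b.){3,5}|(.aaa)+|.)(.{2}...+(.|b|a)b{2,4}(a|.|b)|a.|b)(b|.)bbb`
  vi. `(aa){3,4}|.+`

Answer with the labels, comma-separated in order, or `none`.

i → no match
ii → match
iii → no match — must end with `b`
iv → match
v → no match — must end with `bbb`
vi → match

ii, iv, vi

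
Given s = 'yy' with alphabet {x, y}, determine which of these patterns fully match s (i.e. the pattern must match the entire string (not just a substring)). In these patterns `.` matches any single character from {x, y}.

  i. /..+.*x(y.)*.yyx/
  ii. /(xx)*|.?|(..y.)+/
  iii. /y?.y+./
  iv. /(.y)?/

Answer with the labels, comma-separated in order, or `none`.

i → no match — must end with 'yyx'
ii → no match
iii → no match
iv → match

iv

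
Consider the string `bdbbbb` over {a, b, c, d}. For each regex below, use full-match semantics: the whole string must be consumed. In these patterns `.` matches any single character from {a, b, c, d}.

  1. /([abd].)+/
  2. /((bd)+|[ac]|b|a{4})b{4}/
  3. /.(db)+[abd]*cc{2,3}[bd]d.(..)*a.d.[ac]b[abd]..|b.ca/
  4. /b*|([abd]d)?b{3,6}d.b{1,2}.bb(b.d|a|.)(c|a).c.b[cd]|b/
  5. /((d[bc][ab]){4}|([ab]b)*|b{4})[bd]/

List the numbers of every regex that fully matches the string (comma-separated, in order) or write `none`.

1, 2

1 → match
2 → match
3 → no match
4 → no match
5 → no match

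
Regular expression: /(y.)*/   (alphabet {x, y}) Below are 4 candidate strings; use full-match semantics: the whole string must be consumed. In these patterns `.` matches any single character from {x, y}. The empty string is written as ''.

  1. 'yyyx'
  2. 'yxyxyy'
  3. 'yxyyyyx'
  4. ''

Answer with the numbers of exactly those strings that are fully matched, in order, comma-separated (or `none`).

1, 2, 4

1 → match
2 → match
3 → no match
4 → match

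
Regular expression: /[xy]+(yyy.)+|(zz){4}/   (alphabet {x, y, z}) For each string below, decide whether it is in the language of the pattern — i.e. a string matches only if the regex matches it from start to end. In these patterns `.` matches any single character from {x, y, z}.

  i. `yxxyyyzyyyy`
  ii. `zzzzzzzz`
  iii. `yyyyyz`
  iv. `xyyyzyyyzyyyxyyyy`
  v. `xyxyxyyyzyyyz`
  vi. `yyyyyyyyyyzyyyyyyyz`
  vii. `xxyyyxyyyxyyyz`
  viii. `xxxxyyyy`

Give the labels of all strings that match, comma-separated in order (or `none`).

i, ii, iii, iv, v, vi, vii, viii

i → match
ii → match
iii → match
iv → match
v → match
vi → match
vii → match
viii → match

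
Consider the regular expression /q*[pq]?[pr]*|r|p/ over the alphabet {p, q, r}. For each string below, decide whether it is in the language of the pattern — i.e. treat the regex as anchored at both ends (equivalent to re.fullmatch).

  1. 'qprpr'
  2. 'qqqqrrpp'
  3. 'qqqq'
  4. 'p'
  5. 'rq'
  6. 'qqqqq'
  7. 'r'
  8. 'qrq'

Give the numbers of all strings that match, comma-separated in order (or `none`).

1, 2, 3, 4, 6, 7

1. 'qprpr' → match
2. 'qqqqrrpp' → match
3. 'qqqq' → match
4. 'p' → match
5. 'rq' → no match
6. 'qqqqq' → match
7. 'r' → match
8. 'qrq' → no match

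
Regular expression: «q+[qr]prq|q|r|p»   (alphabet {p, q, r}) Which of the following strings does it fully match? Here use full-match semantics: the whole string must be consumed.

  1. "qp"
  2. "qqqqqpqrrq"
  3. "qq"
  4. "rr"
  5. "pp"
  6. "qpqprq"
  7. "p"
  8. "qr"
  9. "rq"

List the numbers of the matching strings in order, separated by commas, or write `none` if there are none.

1 → no match
2 → no match
3 → no match
4 → no match
5 → no match
6 → no match
7 → match
8 → no match
9 → no match

7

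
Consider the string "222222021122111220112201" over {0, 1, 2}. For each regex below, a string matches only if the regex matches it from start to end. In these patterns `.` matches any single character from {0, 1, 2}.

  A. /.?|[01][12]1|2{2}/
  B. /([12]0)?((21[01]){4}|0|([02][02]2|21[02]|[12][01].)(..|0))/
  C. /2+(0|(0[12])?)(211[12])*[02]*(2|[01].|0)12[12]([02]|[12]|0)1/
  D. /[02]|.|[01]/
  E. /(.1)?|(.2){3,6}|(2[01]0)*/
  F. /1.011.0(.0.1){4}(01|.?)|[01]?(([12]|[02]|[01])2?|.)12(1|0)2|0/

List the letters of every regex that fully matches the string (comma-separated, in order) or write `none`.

C

A → no match
B → no match
C → match
D → no match
E → no match
F → no match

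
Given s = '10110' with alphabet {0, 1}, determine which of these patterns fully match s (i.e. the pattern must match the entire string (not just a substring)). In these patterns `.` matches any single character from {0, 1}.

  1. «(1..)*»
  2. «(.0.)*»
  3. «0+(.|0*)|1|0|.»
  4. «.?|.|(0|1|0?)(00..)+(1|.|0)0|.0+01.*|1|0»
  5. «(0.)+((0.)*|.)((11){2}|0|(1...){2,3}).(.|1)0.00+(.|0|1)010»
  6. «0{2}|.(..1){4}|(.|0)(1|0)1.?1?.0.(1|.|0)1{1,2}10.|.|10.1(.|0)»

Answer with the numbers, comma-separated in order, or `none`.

1 → no match
2 → no match
3 → no match
4 → no match
5 → no match — must start with '0'
6 → match

6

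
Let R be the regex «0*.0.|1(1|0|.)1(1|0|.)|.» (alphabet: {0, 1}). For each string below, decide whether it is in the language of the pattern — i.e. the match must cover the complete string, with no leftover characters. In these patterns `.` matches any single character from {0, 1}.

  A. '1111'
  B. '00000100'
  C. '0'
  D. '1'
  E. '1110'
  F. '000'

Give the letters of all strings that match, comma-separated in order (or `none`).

A → match
B → match
C → match
D → match
E → match
F → match

A, B, C, D, E, F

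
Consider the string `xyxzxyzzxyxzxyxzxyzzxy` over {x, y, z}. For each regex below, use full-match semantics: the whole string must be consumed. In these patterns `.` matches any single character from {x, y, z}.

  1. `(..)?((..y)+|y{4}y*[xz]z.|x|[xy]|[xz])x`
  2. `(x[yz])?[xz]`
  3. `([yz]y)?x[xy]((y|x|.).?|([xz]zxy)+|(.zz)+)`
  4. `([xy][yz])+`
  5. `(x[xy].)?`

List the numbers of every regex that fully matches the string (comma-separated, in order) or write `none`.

3

1 → no match — must end with `x`
2 → no match
3 → match
4 → no match
5 → no match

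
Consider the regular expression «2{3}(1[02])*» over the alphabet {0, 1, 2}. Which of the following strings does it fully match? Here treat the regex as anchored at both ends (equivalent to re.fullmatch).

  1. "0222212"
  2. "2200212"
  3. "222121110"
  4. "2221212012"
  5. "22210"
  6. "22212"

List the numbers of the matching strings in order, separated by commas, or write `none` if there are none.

1. "0222212" → no match — must start with "2"
2. "2200212" → no match
3. "222121110" → no match
4. "2221212012" → no match
5. "22210" → match
6. "22212" → match

5, 6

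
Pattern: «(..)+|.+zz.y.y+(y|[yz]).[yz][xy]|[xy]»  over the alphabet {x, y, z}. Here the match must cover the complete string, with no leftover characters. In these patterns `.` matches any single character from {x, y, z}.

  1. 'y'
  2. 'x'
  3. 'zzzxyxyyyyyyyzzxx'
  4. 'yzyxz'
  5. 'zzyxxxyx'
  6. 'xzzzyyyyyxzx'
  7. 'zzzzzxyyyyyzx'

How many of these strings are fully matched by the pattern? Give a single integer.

5

1 → match
2 → match
3 → no match
4 → no match
5 → match
6 → match
7 → match
Total matched: 5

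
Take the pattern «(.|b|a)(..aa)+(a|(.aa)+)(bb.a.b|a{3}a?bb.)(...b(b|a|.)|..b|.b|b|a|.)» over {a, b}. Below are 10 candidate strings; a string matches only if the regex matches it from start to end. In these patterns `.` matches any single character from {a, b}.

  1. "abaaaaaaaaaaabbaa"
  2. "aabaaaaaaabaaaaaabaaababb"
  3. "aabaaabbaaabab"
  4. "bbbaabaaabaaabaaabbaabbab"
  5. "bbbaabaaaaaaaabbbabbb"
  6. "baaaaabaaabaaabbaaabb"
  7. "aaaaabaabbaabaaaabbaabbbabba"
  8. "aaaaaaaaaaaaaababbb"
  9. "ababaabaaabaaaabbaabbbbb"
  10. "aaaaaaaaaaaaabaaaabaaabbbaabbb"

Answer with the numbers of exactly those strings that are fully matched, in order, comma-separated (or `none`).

1 → match
2 → no match
3 → match
4 → no match
5 → match
6 → match
7 → no match
8 → no match
9 → no match
10 → match

1, 3, 5, 6, 10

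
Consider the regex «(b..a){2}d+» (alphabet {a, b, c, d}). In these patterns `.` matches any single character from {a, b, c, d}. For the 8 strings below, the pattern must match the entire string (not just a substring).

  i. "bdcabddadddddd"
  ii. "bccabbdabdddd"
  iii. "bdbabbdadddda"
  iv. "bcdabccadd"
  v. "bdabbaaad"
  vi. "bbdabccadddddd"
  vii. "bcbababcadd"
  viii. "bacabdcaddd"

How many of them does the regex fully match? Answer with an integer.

i → match
ii → no match
iii → no match — must end with "d"
iv → match
v → no match
vi → match
vii → no match
viii → match
Total matched: 4

4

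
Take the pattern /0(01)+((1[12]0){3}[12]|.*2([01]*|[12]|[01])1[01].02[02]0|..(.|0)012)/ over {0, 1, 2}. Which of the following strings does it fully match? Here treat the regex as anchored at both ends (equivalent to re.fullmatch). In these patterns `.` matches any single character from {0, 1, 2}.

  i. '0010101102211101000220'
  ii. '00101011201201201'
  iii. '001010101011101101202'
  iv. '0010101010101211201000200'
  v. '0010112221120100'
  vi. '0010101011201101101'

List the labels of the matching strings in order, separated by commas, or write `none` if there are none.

i, ii, iii, iv, vi

i → match
ii → match
iii → match
iv → match
v → no match
vi → match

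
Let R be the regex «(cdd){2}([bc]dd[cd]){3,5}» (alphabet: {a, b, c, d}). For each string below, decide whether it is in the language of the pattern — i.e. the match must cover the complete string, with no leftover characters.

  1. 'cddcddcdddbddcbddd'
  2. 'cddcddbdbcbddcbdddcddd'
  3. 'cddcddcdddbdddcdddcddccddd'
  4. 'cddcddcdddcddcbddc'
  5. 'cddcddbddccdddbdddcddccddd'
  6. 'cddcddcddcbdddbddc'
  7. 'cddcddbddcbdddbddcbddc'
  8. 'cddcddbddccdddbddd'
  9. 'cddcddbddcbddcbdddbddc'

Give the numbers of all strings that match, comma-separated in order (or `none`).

1, 3, 4, 5, 6, 7, 8, 9

1 → match
2 → no match
3 → match
4 → match
5 → match
6 → match
7 → match
8 → match
9 → match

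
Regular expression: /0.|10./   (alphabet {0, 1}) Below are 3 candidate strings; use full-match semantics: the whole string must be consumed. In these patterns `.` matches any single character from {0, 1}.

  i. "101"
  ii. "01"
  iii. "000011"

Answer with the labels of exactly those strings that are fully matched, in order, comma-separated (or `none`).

i → match
ii → match
iii → no match

i, ii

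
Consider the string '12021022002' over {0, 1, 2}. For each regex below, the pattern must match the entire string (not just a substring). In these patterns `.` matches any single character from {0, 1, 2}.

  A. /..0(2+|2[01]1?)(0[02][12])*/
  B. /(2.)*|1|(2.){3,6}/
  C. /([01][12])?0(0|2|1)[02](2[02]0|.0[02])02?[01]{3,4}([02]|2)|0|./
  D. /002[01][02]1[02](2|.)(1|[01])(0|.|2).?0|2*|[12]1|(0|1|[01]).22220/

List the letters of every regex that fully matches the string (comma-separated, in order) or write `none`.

A

A → match
B → no match
C → no match
D → no match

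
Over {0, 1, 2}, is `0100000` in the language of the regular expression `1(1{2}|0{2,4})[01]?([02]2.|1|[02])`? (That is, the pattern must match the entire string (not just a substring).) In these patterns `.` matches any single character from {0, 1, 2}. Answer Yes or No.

Every match must start with `1`, but `0100000` does not.

No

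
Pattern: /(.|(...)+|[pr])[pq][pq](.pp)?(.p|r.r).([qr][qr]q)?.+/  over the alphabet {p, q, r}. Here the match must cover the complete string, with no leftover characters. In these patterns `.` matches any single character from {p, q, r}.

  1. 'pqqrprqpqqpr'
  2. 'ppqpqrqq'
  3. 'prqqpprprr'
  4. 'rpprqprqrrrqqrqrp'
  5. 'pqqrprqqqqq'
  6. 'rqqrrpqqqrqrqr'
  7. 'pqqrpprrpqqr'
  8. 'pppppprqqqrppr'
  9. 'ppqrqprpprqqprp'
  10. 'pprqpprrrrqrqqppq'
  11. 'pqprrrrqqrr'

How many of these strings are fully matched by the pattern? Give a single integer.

1 → match
2 → no match
3 → no match
4 → no match
5 → match
6 → no match
7 → match
8 → match
9 → no match
10 → no match
11 → match
Total matched: 5

5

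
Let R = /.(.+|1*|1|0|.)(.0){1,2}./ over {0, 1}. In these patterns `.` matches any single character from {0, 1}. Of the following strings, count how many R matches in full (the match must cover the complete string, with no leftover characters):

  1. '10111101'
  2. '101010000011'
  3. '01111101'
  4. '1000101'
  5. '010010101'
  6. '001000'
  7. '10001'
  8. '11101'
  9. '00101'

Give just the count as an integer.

1 → match
2 → no match
3 → match
4 → match
5 → match
6 → match
7 → match
8 → match
9 → match
Total matched: 8

8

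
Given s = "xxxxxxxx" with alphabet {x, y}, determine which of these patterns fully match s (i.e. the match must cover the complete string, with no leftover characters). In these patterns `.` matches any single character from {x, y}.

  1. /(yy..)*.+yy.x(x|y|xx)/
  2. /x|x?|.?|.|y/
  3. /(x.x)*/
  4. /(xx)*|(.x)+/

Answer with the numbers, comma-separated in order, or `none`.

4

1 → no match
2 → no match
3 → no match
4 → match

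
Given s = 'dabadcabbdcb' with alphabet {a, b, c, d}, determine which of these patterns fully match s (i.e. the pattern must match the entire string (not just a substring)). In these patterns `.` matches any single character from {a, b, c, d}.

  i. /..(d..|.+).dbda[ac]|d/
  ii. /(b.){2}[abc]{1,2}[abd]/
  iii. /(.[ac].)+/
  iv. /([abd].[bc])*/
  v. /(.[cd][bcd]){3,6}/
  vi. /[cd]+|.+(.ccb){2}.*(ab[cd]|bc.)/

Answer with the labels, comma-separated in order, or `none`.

iv

i → no match
ii → no match — must start with 'b'
iii → no match
iv → match
v → no match
vi → no match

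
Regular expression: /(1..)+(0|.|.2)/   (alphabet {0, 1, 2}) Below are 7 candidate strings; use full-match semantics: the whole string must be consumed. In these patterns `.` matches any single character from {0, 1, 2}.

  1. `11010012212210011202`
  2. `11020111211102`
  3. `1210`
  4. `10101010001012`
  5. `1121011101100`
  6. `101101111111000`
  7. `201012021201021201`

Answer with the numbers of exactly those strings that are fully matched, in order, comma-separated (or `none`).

1, 3, 5

1 → match
2 → no match
3. `1210` → match
4 → no match
5 → match
6 → no match
7 → no match — must start with `1`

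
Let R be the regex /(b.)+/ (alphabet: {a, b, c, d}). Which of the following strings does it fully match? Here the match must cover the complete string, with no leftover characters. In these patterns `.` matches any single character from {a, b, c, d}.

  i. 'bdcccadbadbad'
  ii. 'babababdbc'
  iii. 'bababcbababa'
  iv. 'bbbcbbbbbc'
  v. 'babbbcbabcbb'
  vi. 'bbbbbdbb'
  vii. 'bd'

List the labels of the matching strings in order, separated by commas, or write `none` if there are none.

ii, iii, iv, v, vi, vii

i → no match
ii → match
iii → match
iv → match
v → match
vi → match
vii → match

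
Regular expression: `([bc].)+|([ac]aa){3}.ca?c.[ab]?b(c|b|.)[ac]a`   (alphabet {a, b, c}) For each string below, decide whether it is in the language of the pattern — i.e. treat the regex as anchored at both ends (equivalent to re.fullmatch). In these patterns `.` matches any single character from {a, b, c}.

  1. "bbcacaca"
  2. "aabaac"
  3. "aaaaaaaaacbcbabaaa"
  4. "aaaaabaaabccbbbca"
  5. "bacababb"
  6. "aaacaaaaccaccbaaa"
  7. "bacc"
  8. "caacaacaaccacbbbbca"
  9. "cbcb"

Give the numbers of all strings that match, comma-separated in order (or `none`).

1. "bbcacaca" → match
2. "aabaac" → no match
3 → no match
4 → no match
5. "bacababb" → match
6 → no match
7. "bacc" → match
8 → match
9. "cbcb" → match

1, 5, 7, 8, 9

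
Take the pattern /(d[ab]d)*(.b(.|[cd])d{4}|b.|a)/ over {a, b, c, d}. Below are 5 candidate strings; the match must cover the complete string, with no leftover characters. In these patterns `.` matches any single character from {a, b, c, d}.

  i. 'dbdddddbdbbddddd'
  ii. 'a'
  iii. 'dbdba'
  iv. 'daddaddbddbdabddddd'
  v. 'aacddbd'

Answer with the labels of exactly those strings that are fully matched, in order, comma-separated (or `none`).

i → no match
ii. 'a' → match
iii. 'dbdba' → match
iv → match
v. 'aacddbd' → no match

ii, iii, iv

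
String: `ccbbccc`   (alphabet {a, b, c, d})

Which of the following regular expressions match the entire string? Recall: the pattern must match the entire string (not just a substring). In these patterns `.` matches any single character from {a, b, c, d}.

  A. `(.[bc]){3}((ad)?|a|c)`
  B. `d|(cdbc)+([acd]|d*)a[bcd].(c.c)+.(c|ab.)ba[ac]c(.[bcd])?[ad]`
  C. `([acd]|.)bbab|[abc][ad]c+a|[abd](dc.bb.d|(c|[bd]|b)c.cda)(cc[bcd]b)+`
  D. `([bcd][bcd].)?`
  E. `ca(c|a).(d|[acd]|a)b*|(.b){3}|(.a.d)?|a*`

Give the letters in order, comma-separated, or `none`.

A → match
B → no match
C → no match
D → no match
E → no match

A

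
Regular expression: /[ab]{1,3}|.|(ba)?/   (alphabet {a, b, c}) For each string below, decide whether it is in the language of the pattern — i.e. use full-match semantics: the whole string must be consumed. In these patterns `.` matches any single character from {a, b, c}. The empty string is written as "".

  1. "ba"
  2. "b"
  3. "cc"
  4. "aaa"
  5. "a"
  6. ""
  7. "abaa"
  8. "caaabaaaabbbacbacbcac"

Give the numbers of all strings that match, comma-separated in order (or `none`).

1 → match
2 → match
3 → no match
4 → match
5 → match
6 → match
7 → no match
8 → no match

1, 2, 4, 5, 6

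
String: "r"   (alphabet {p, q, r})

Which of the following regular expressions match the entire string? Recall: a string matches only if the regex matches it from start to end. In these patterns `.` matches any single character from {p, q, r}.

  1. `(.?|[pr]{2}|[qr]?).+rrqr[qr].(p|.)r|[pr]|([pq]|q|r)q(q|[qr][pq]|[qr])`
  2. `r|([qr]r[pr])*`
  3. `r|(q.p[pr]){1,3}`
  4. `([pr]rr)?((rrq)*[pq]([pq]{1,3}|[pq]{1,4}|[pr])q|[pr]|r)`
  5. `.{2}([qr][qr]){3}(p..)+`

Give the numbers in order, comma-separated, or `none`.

1 → match
2 → match
3 → match
4 → match
5 → no match

1, 2, 3, 4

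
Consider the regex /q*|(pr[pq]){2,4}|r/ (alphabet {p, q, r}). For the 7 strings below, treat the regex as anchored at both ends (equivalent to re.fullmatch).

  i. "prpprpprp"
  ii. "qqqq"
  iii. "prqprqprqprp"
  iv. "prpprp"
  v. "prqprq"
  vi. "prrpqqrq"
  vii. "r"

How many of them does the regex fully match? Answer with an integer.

6

i → match
ii → match
iii → match
iv → match
v → match
vi → no match
vii → match
Total matched: 6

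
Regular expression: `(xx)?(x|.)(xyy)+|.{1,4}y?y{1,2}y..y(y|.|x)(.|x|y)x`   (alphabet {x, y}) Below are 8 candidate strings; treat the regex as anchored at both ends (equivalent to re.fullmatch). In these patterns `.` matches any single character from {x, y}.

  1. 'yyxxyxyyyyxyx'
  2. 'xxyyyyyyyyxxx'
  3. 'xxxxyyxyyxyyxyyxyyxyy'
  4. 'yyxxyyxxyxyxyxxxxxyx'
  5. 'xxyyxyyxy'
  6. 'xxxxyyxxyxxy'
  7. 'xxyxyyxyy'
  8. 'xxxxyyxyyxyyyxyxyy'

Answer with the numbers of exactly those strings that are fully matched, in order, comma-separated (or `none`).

1 → no match
2 → match
3 → match
4 → no match
5 → no match
6 → no match
7 → match
8 → no match

2, 3, 7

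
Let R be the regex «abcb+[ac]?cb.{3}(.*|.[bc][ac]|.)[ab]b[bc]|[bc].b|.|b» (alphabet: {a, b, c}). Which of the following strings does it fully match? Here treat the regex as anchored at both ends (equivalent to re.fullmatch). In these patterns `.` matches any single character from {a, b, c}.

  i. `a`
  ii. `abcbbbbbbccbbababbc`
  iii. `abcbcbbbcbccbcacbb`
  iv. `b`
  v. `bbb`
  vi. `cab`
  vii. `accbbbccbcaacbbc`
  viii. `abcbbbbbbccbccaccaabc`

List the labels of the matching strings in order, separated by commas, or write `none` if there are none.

i. `a` → match
ii → match
iii → no match
iv. `b` → match
v. `bbb` → match
vi. `cab` → match
vii → no match
viii → match

i, ii, iv, v, vi, viii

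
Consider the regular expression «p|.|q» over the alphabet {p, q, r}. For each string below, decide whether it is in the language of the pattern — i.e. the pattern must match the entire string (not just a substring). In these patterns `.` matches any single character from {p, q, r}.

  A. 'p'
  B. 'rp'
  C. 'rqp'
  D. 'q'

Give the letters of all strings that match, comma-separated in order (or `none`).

A, D

A → match
B → no match
C → no match
D → match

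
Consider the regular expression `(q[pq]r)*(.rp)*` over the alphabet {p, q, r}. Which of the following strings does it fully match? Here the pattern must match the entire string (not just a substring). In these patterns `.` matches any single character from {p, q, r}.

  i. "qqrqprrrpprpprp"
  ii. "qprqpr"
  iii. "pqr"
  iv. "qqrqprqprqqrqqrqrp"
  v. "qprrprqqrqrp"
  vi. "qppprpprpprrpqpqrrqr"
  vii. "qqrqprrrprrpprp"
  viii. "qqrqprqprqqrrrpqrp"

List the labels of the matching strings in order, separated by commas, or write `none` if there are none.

i, ii, iv, vii, viii

i → match
ii → match
iii → no match
iv → match
v → no match
vi → no match
vii → match
viii → match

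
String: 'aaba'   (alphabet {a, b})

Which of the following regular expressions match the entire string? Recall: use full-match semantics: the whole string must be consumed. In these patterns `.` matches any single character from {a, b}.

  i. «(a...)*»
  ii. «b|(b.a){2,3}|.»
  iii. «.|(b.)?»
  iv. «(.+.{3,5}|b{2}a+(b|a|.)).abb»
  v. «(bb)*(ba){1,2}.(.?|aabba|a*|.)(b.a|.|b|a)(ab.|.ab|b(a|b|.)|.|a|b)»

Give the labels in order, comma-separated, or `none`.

i

i → match
ii → no match
iii → no match
iv → no match — must end with 'abb'
v → no match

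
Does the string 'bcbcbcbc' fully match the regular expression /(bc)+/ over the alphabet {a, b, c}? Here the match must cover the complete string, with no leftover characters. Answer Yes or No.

Yes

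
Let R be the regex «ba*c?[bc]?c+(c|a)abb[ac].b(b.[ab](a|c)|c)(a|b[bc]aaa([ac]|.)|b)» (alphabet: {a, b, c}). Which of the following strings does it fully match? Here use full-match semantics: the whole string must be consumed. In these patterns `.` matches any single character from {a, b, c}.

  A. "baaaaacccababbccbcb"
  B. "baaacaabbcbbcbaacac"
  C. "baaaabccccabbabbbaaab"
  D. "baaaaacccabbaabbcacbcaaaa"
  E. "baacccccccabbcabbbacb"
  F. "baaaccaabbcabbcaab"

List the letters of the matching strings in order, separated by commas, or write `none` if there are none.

A → no match
B → no match
C → match
D → match
E → match
F → match

C, D, E, F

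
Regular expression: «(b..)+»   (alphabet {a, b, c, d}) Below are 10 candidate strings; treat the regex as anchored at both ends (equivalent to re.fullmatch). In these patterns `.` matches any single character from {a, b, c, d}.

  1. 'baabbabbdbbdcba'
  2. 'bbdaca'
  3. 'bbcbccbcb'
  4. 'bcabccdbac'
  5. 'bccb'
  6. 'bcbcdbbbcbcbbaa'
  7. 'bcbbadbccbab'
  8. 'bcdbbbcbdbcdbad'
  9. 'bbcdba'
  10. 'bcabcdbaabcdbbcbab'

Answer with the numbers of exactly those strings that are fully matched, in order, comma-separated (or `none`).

3, 7, 10

1 → no match
2 → no match
3 → match
4 → no match
5 → no match
6 → no match
7 → match
8 → no match
9 → no match
10 → match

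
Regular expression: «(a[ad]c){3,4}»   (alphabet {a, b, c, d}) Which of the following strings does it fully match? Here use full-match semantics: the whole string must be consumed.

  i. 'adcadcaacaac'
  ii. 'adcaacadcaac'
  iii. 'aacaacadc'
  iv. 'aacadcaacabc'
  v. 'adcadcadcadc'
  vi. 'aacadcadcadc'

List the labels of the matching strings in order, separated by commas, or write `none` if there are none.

i. 'adcadcaacaac' → match
ii. 'adcaacadcaac' → match
iii. 'aacaacadc' → match
iv. 'aacadcaacabc' → no match
v. 'adcadcadcadc' → match
vi. 'aacadcadcadc' → match

i, ii, iii, v, vi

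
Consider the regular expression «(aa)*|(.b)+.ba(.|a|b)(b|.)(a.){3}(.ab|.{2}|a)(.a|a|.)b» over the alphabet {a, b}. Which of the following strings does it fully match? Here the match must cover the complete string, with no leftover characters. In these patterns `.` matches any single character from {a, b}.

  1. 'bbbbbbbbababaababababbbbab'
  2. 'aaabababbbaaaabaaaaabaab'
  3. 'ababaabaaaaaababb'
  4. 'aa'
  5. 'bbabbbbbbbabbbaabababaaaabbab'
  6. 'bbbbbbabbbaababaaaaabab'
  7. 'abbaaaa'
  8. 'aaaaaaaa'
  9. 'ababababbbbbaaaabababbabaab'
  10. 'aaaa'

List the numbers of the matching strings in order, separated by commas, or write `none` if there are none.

1 → match
2 → no match
3 → match
4 → match
5 → match
6 → match
7 → no match
8 → match
9 → match
10 → match

1, 3, 4, 5, 6, 8, 9, 10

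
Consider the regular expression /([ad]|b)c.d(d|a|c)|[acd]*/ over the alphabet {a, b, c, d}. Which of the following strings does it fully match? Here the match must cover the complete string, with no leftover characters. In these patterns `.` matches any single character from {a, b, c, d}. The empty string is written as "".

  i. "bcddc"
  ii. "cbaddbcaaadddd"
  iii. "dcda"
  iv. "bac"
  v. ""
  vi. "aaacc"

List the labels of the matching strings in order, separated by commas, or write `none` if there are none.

i → match
ii → no match
iii → match
iv → no match
v → match
vi → match

i, iii, v, vi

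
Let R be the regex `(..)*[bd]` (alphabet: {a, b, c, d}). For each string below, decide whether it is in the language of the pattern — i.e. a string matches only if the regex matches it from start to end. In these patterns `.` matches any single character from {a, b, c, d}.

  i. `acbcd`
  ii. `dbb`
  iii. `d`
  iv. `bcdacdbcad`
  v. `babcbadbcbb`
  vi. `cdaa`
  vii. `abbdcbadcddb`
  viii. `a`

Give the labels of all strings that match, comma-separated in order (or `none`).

i, ii, iii, v

i → match
ii → match
iii → match
iv → no match
v → match
vi → no match
vii → no match
viii → no match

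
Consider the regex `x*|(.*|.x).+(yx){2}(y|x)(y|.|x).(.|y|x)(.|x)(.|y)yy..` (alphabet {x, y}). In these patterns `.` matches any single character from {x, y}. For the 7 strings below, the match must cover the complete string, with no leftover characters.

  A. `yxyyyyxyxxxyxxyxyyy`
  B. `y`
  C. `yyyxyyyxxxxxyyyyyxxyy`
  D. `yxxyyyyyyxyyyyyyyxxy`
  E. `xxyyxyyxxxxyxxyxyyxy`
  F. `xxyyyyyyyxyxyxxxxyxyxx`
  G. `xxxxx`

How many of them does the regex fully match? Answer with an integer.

1

A → no match
B → no match
C → no match
D → no match
E → no match
F → no match
G → match
Total matched: 1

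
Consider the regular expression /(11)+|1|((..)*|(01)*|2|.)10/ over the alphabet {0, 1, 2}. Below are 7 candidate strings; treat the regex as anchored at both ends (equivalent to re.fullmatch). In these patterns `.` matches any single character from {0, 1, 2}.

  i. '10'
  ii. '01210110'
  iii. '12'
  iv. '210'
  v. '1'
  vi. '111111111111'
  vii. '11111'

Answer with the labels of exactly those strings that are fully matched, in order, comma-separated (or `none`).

i → match
ii → match
iii → no match
iv → match
v → match
vi → match
vii → no match

i, ii, iv, v, vi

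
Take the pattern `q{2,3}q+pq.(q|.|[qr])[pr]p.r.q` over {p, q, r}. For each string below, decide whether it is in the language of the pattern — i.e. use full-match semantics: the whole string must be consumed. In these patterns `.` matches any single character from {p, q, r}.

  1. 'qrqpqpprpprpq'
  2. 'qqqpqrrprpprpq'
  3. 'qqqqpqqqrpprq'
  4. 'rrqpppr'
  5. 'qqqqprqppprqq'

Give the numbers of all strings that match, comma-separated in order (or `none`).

none

1 → no match
2 → no match
3 → no match
4 → no match — must start with 'q'
5 → no match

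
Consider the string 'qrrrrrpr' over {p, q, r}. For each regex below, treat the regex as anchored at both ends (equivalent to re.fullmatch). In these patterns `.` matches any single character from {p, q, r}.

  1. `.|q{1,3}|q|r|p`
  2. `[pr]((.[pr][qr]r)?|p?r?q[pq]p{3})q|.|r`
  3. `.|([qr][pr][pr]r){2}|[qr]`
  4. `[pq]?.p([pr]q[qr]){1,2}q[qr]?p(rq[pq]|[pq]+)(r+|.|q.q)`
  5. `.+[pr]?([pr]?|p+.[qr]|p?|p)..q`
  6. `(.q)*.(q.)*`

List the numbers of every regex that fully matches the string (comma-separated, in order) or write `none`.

1 → no match
2 → no match
3 → match
4 → no match
5 → no match — must end with 'q'
6 → no match

3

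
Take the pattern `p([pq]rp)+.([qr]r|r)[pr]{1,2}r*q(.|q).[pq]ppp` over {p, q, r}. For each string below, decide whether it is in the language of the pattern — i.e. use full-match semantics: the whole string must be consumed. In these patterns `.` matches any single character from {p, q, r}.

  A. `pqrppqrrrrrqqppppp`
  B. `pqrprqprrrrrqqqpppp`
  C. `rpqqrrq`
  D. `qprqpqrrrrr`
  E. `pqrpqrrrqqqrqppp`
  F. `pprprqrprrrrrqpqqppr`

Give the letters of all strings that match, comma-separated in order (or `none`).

A → match
B → no match
C → no match — must start with `p`
D → no match — must start with `p`
E → no match
F → no match — must end with `ppp`

A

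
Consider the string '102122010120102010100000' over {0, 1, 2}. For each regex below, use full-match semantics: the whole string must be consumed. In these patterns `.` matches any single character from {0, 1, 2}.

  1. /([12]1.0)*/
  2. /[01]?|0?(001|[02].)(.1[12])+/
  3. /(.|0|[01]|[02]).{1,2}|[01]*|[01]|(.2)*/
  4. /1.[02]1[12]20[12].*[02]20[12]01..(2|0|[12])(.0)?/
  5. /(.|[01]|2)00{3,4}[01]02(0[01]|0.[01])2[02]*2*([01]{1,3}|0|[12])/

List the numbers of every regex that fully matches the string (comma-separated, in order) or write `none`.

1 → no match
2 → no match
3 → no match
4 → match
5 → no match

4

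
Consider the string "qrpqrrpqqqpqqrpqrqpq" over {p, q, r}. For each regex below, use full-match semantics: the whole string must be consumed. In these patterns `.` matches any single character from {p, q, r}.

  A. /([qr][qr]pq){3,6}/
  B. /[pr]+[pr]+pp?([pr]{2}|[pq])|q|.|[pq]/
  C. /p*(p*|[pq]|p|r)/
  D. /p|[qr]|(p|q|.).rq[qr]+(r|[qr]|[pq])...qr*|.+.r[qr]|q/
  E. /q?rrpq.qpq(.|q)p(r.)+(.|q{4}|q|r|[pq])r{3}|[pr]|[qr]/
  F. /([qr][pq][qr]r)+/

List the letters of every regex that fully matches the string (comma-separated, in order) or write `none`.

A → match
B → no match
C → no match
D → no match
E → no match
F → no match — must end with "r"

A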